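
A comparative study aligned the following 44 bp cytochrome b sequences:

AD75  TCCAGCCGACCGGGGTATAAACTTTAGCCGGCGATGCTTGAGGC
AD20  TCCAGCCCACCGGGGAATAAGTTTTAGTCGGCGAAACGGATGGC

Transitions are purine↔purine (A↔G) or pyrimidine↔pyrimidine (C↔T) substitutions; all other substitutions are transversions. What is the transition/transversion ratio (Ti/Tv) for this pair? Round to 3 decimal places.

0.833

Mismatches occur at site 8 (G→C, transversion), site 16 (T→A, transversion), site 21 (A→G, transition), site 22 (C→T, transition), site 28 (C→T, transition), site 35 (T→A, transversion), site 36 (G→A, transition), site 38 (T→G, transversion), site 39 (T→G, transversion), site 40 (G→A, transition), site 41 (A→T, transversion).
Of the 11 differences, 5 transitions and 6 transversions, so Ti/Tv = 5/6 = 0.833.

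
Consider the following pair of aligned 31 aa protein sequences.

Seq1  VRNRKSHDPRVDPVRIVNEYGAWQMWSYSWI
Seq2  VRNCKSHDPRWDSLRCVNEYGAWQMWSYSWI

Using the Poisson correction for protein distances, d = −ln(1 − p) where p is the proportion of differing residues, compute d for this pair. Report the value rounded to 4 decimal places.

The sequences differ at positions 4 (R/C), 11 (V/W), 13 (P/S), 14 (V/L), 16 (I/C).
p = 5/31 = 0.161290.
d = −ln(1 − 0.161290) = −ln(0.838710) = 0.1759.

0.1759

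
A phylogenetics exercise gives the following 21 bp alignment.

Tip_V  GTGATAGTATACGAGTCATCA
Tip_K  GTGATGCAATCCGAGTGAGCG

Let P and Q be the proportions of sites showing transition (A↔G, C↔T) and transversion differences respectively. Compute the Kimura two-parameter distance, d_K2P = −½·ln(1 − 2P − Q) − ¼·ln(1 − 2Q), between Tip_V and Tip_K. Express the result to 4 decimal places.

The sequences differ at positions 6 (A/G, transition), 7 (G/C, transversion), 8 (T/A, transversion), 11 (A/C, transversion), 17 (C/G, transversion), 19 (T/G, transversion), 21 (A/G, transition).
Of the 7 differences, 2 transitions and 5 transversions over 21 sites: P = 2/21 = 0.095238, Q = 5/21 = 0.238095.
d = −0.5·ln(0.571429) − 0.25·ln(0.523810) = −0.5·(-0.559615) − 0.25·(-0.646626) = 0.4415.

0.4415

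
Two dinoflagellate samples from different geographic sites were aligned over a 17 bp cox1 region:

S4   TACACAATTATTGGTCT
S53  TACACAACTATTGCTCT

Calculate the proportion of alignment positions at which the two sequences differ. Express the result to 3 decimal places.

Differing sites — 8:T/C; 14:G/C.
There are 2 differences over 17 sites, so p = 2/17 = 0.118.

0.118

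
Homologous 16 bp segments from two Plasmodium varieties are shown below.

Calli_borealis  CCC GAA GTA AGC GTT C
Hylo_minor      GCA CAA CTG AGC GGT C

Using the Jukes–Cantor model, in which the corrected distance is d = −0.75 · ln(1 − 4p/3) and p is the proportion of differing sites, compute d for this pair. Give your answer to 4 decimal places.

Mismatches occur at site 1 (C/G), site 3 (C/A), site 4 (G/C), site 7 (G/C), site 9 (A/G), site 14 (T/G).
p = 6/16 = 0.375000.
d = −0.75 · ln(1 − (4/3)·0.375000) = −0.75 · ln(0.500000) = −0.75 · (-0.693147) = 0.5199.

0.5199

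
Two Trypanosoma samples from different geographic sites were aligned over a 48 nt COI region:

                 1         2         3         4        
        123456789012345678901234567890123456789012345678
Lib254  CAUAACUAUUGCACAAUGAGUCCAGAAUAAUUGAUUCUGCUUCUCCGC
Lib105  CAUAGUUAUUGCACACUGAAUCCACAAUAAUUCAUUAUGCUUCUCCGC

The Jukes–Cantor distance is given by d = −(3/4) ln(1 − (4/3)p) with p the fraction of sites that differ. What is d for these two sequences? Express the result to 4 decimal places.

0.1622

The sequences differ at positions 5 (A/G), 6 (C/U), 16 (A/C), 20 (G/A), 25 (G/C), 33 (G/C), 37 (C/A).
p = 7/48 = 0.145833.
d = −0.75 · ln(1 − (4/3)·0.145833) = −0.75 · ln(0.805556) = −0.75 · (-0.216223) = 0.1622.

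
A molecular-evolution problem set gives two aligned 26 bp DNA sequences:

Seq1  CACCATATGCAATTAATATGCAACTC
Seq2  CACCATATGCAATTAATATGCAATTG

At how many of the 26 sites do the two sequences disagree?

2

Differing sites — 24:C/T; 26:C/G.
That gives 2 mismatches out of 26 aligned sites, so the Hamming distance is 2.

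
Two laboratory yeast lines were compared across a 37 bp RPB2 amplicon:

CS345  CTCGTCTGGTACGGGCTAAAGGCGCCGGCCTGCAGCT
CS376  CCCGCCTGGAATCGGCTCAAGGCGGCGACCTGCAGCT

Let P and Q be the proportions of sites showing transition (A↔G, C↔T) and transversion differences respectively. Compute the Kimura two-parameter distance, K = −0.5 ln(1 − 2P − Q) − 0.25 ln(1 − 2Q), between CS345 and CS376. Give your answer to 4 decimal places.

0.2569

The sequences differ at positions 2 (T/C, transition), 5 (T/C, transition), 10 (T/A, transversion), 12 (C/T, transition), 13 (G/C, transversion), 18 (A/C, transversion), 25 (C/G, transversion), 28 (G/A, transition).
Of the 8 differences, 4 transitions and 4 transversions over 37 sites: P = 4/37 = 0.108108, Q = 4/37 = 0.108108.
d = −0.5·ln(0.675676) − 0.25·ln(0.783784) = −0.5·(-0.392042) − 0.25·(-0.243622) = 0.2569.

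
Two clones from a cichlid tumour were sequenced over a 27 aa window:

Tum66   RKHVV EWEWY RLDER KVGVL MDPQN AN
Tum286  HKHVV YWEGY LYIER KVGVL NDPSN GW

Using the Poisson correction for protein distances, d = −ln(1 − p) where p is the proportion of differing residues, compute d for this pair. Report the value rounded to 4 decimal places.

The sequences differ at positions 1 (R/H), 6 (E/Y), 9 (W/G), 11 (R/L), 12 (L/Y), 13 (D/I), 21 (M/N), 24 (Q/S), 26 (A/G), 27 (N/W).
p = 10/27 = 0.370370.
d = −ln(1 − 0.370370) = −ln(0.629630) = 0.4626.

0.4626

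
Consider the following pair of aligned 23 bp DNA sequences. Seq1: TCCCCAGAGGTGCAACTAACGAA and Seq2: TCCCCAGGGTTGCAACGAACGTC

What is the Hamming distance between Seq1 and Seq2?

Differing sites — 8:A/G; 10:G/T; 17:T/G; 22:A/T; 23:A/C.
That gives 5 mismatches out of 23 aligned sites, so the Hamming distance is 5.

5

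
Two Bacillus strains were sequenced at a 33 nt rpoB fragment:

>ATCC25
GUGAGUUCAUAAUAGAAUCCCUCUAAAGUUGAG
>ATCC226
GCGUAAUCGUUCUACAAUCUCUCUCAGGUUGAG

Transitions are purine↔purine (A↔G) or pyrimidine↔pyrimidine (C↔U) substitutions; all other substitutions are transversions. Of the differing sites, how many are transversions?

The sequences differ at positions 2 (U/C, transition), 4 (A/U, transversion), 5 (G/A, transition), 6 (U/A, transversion), 9 (A/G, transition), 11 (A/U, transversion), 12 (A/C, transversion), 15 (G/C, transversion), 20 (C/U, transition), 25 (A/C, transversion), 27 (A/G, transition).
Of the 11 differences, 5 transitions and 6 transversions, so the answer is 6.

6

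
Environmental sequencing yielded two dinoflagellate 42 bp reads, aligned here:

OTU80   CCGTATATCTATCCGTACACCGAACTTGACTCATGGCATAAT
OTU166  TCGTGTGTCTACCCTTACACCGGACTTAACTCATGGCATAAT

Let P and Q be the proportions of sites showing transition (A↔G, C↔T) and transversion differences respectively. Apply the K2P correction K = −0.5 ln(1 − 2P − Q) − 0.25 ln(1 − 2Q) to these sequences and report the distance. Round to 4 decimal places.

The sequences differ at positions 1 (C/T, transition), 5 (A/G, transition), 7 (A/G, transition), 12 (T/C, transition), 15 (G/T, transversion), 23 (A/G, transition), 28 (G/A, transition).
Of the 7 differences, 6 transitions and 1 transversion over 42 sites: P = 6/42 = 0.142857, Q = 1/42 = 0.023810.
d = −0.5·ln(0.690476) − 0.25·ln(0.952380) = −0.5·(-0.370374) − 0.25·(-0.048791) = 0.1974.

0.1974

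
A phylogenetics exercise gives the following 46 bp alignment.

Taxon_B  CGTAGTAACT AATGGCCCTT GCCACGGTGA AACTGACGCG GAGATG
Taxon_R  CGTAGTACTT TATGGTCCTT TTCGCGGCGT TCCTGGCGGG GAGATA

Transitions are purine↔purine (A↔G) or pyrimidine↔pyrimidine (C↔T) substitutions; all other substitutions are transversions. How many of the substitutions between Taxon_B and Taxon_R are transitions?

7

The sequences differ at positions 8 (A/C, transversion), 9 (C/T, transition), 11 (A/T, transversion), 16 (C/T, transition), 21 (G/T, transversion), 22 (C/T, transition), 24 (A/G, transition), 28 (T/C, transition), 30 (A/T, transversion), 31 (A/T, transversion), 32 (A/C, transversion), 36 (A/G, transition), 39 (C/G, transversion), 46 (G/A, transition).
Of the 14 differences, 7 transitions and 7 transversions, so the answer is 7.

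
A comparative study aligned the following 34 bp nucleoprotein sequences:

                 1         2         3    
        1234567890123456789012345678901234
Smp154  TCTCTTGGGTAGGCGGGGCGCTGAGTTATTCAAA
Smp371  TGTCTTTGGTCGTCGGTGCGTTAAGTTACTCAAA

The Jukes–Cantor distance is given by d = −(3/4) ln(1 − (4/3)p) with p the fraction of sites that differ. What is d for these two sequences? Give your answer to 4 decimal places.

Differing sites — 2:C/G; 7:G/T; 11:A/C; 13:G/T; 17:G/T; 21:C/T; 23:G/A; 29:T/C.
p = 8/34 = 0.235294.
d = −0.75 · ln(1 − (4/3)·0.235294) = −0.75 · ln(0.686275) = −0.75 · (-0.376477) = 0.2824.

0.2824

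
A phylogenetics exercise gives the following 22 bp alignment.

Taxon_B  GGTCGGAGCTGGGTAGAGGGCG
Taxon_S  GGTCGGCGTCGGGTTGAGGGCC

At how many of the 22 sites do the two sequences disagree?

The sequences differ at positions 7 (A/C), 9 (C/T), 10 (T/C), 15 (A/T), 22 (G/C).
That gives 5 mismatches out of 22 aligned sites, so the Hamming distance is 5.

5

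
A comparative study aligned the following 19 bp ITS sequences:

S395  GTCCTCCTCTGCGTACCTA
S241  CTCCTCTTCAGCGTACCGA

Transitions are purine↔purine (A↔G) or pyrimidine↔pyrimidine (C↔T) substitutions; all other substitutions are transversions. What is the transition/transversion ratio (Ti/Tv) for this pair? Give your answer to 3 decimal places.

Differing sites — 1:G/C (Tv); 7:C/T (Ti); 10:T/A (Tv); 18:T/G (Tv).
Of the 4 differences, 1 transition and 3 transversions, so Ti/Tv = 1/3 = 0.333.

0.333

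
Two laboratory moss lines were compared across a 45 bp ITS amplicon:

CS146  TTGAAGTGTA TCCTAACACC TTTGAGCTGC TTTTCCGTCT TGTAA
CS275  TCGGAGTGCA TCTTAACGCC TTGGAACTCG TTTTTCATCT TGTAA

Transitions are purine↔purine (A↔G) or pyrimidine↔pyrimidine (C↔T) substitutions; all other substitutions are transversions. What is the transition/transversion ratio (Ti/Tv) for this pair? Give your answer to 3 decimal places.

2.667

The sequences differ at positions 2 (T/C, transition), 4 (A/G, transition), 9 (T/C, transition), 13 (C/T, transition), 18 (A/G, transition), 23 (T/G, transversion), 26 (G/A, transition), 29 (G/C, transversion), 30 (C/G, transversion), 35 (C/T, transition), 37 (G/A, transition).
Of the 11 differences, 8 transitions and 3 transversions, so Ti/Tv = 8/3 = 2.667.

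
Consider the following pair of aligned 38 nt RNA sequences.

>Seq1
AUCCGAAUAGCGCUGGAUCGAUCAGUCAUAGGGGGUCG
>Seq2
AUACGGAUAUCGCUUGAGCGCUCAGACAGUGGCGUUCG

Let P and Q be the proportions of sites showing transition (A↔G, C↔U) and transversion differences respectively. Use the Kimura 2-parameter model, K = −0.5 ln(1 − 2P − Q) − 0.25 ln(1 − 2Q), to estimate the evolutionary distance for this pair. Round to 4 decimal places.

0.3765

Mismatches occur at site 3 (C/A, transversion), site 6 (A/G, transition), site 10 (G/U, transversion), site 15 (G/U, transversion), site 18 (U/G, transversion), site 21 (A/C, transversion), site 26 (U/A, transversion), site 29 (U/G, transversion), site 30 (A/U, transversion), site 33 (G/C, transversion), site 35 (G/U, transversion).
Of the 11 differences, 1 transition and 10 transversions over 38 sites: P = 1/38 = 0.026316, Q = 10/38 = 0.263158.
d = −0.5·ln(0.684210) − 0.25·ln(0.473684) = −0.5·(-0.379490) − 0.25·(-0.747215) = 0.3765.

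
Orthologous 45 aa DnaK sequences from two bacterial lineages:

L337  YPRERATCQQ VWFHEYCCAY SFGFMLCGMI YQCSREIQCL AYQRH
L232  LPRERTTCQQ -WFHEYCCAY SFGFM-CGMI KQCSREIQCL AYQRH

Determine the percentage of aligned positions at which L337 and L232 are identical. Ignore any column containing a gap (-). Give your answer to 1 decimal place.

93.0%

Excluding the 2 gap columns leaves 43 comparable sites.
The sequences differ at positions 1 (Y/L), 6 (A/T), 31 (Y/K).
40 of the 43 comparable sites match, so the percent identity is 40/43 × 100 = 93.0%.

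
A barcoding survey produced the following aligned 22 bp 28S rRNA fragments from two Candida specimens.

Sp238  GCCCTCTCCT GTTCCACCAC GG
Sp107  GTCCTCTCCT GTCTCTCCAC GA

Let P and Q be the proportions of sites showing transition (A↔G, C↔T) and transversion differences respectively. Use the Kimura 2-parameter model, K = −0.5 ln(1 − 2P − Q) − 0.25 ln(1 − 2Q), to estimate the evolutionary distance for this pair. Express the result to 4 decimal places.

0.2869

Mismatches occur at site 2 (C↔T, transition), site 13 (T↔C, transition), site 14 (C↔T, transition), site 16 (A↔T, transversion), site 22 (G↔A, transition).
Of the 5 differences, 4 transitions and 1 transversion over 22 sites: P = 4/22 = 0.181818, Q = 1/22 = 0.045455.
d = −0.5·ln(0.590909) − 0.25·ln(0.909090) = −0.5·(-0.526093) − 0.25·(-0.095311) = 0.2869.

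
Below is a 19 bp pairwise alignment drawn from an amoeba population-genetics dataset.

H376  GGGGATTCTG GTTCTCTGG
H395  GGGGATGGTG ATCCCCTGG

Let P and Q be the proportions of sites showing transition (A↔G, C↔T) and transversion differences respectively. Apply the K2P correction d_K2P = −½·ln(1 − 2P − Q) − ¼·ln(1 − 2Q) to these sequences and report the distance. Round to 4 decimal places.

0.3324

The sequences differ at positions 7 (T/G, transversion), 8 (C/G, transversion), 11 (G/A, transition), 13 (T/C, transition), 15 (T/C, transition).
Of the 5 differences, 3 transitions and 2 transversions over 19 sites: P = 3/19 = 0.157895, Q = 2/19 = 0.105263.
d = −0.5·ln(0.578947) − 0.25·ln(0.789474) = −0.5·(-0.546544) − 0.25·(-0.236388) = 0.3324.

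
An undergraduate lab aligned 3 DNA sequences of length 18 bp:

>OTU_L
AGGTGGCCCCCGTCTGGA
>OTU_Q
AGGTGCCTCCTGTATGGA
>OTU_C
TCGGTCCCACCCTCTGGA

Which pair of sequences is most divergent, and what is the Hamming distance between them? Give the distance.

Pairwise Hamming distances:
  OTU_L vs OTU_Q: 4
  OTU_L vs OTU_C: 7
  OTU_Q vs OTU_C: 9
The largest is 9, between OTU_Q and OTU_C.

9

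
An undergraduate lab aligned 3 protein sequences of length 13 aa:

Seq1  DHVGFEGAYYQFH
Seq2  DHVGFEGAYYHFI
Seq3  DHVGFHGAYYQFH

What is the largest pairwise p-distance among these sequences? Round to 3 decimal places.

Pairwise Hamming distances:
  Seq1 vs Seq2: 2
  Seq1 vs Seq3: 1
  Seq2 vs Seq3: 3
The largest is 3 mismatches, between Seq2 and Seq3; p = 3/13 = 0.231.

0.231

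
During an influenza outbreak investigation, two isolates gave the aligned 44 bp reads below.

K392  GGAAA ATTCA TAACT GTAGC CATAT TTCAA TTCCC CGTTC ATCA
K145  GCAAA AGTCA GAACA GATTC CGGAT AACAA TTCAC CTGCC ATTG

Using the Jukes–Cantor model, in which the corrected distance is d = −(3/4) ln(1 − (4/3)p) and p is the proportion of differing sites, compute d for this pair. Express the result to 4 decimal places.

Differing sites — 2:G/C; 7:T/G; 11:T/G; 15:T/A; 17:T/A; 18:A/T; 19:G/T; 22:A/G; 23:T/G; 26:T/A; 27:T/A; 34:C/A; 37:G/T; 38:T/G; 39:T/C; 43:C/T; 44:A/G.
p = 17/44 = 0.386364.
d = −0.75 · ln(1 − (4/3)·0.386364) = −0.75 · ln(0.484848) = −0.75 · (-0.723920) = 0.5429.

0.5429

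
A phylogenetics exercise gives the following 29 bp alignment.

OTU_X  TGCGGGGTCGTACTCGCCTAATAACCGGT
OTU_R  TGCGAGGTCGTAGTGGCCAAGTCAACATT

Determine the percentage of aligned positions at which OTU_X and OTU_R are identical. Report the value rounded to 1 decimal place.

Mismatches occur at site 5 (G→A), site 13 (C→G), site 15 (C→G), site 19 (T→A), site 21 (A→G), site 23 (A→C), site 25 (C→A), site 27 (G→A), site 28 (G→T).
20 of the 29 sites match, so the percent identity is 20/29 × 100 = 69.0%.

69.0%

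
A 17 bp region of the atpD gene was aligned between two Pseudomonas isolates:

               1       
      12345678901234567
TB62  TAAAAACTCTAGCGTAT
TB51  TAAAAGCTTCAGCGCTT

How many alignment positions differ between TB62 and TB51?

The sequences differ at positions 6 (A/G), 9 (C/T), 10 (T/C), 15 (T/C), 16 (A/T).
That gives 5 mismatches out of 17 aligned sites, so the Hamming distance is 5.

5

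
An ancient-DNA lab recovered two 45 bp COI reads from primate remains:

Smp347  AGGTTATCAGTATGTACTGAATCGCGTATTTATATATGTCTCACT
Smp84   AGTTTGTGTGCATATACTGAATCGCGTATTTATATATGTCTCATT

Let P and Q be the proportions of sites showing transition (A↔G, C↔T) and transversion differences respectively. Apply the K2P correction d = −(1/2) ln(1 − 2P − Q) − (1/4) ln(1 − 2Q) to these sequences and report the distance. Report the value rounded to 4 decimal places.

Differing sites — 3:G/T (Tv); 6:A/G (Ti); 8:C/G (Tv); 9:A/T (Tv); 11:T/C (Ti); 14:G/A (Ti); 44:C/T (Ti).
Of the 7 differences, 4 transitions and 3 transversions over 45 sites: P = 4/45 = 0.088889, Q = 3/45 = 0.066667.
d = −0.5·ln(0.755555) − 0.25·ln(0.866666) = −0.5·(-0.280303) − 0.25·(-0.143102) = 0.1759.

0.1759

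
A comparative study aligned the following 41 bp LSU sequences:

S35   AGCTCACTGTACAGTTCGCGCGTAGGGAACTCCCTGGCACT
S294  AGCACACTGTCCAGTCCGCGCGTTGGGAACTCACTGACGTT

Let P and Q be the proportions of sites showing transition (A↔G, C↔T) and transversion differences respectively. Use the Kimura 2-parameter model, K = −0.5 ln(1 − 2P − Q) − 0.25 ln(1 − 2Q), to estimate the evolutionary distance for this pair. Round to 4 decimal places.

The sequences differ at positions 4 (T/A, transversion), 11 (A/C, transversion), 16 (T/C, transition), 24 (A/T, transversion), 33 (C/A, transversion), 37 (G/A, transition), 39 (A/G, transition), 40 (C/T, transition).
Of the 8 differences, 4 transitions and 4 transversions over 41 sites: P = 4/41 = 0.097561, Q = 4/41 = 0.097561.
d = −0.5·ln(0.707317) − 0.25·ln(0.804878) = −0.5·(-0.346276) − 0.25·(-0.217065) = 0.2274.

0.2274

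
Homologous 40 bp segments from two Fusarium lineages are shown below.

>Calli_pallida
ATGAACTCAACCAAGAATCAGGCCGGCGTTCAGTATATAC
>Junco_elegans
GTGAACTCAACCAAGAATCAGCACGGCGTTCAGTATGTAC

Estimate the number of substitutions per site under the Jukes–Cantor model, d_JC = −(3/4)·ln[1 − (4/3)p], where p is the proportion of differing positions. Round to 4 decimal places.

Mismatches occur at site 1 (A→G), site 22 (G→C), site 23 (C→A), site 37 (A→G).
p = 4/40 = 0.100000.
d = −0.75 · ln(1 − (4/3)·0.100000) = −0.75 · ln(0.866667) = −0.75 · (-0.143100) = 0.1073.

0.1073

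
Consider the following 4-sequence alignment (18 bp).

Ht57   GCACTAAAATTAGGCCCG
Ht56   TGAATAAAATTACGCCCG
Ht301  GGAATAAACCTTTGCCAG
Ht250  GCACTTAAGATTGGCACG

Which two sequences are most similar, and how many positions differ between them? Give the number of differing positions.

4

Pairwise Hamming distances:
  Ht57 vs Ht56: 4
  Ht57 vs Ht301: 7
  Ht57 vs Ht250: 5
  Ht56 vs Ht301: 6
  Ht56 vs Ht250: 9
  Ht301 vs Ht250: 8
The smallest is 4, between Ht57 and Ht56.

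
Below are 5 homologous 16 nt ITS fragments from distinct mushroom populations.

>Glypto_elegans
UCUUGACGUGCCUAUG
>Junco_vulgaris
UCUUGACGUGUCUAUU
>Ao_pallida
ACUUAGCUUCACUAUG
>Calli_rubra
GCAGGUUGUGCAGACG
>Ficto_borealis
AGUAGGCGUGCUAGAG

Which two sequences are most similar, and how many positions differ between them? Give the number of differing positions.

2

Pairwise Hamming distances:
  Glypto_elegans vs Junco_vulgaris: 2
  Glypto_elegans vs Ao_pallida: 6
  Glypto_elegans vs Calli_rubra: 8
  Glypto_elegans vs Ficto_borealis: 8
  Junco_vulgaris vs Ao_pallida: 7
  Junco_vulgaris vs Calli_rubra: 10
  Junco_vulgaris vs Ficto_borealis: 10
  Ao_pallida vs Calli_rubra: 12
  Ao_pallida vs Ficto_borealis: 10
  Calli_rubra vs Ficto_borealis: 10
The smallest is 2, between Glypto_elegans and Junco_vulgaris.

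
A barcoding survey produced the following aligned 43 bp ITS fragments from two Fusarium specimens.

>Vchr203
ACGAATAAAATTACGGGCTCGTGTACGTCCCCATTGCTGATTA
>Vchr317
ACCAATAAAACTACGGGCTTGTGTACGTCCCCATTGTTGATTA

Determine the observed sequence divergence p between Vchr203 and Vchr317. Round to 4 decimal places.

Differing sites — 3:G/C; 11:T/C; 20:C/T; 37:C/T.
There are 4 differences over 43 sites, so p = 4/43 = 0.0930.

0.0930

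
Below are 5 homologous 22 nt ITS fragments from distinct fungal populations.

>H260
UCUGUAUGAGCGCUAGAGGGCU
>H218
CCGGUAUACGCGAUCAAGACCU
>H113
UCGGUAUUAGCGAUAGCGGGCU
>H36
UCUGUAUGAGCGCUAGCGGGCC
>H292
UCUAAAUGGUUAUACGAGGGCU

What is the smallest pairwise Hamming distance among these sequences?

Pairwise Hamming distances:
  H260 vs H218: 9
  H260 vs H113: 4
  H260 vs H36: 2
  H260 vs H292: 9
  H218 vs H113: 8
  H218 vs H36: 11
  H218 vs H292: 14
  H113 vs H36: 4
  H113 vs H292: 12
  H36 vs H292: 11
The smallest is 2, between H260 and H36.

2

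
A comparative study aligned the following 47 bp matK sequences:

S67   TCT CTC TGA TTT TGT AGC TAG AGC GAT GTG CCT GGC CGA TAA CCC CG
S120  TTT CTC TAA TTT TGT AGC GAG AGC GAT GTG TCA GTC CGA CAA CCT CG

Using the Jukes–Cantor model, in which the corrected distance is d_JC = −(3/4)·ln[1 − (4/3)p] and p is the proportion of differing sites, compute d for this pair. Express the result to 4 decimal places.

0.1931

Differing sites — 2:C/T; 8:G/A; 19:T/G; 31:C/T; 33:T/A; 35:G/T; 40:T/C; 45:C/T.
p = 8/47 = 0.170213.
d = −0.75 · ln(1 − (4/3)·0.170213) = −0.75 · ln(0.773049) = −0.75 · (-0.257413) = 0.1931.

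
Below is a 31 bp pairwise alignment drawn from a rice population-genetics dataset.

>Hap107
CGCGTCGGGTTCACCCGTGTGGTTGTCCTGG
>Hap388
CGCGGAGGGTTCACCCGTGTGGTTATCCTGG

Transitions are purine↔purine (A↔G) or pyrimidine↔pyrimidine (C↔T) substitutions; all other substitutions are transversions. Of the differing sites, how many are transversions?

2

Differing sites — 5:T/G (Tv); 6:C/A (Tv); 25:G/A (Ti).
Of the 3 differences, 1 transition and 2 transversions, so the answer is 2.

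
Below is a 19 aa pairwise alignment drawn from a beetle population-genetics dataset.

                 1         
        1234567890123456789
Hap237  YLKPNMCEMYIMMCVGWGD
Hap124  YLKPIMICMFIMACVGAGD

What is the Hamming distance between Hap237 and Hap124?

The sequences differ at positions 5 (N/I), 7 (C/I), 8 (E/C), 10 (Y/F), 13 (M/A), 17 (W/A).
That gives 6 mismatches out of 19 aligned sites, so the Hamming distance is 6.

6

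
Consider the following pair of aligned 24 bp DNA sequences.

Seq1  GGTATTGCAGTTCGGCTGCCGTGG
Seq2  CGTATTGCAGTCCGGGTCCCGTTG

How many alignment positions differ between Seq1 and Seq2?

5

Mismatches occur at site 1 (G↔C), site 12 (T↔C), site 16 (C↔G), site 18 (G↔C), site 23 (G↔T).
That gives 5 mismatches out of 24 aligned sites, so the Hamming distance is 5.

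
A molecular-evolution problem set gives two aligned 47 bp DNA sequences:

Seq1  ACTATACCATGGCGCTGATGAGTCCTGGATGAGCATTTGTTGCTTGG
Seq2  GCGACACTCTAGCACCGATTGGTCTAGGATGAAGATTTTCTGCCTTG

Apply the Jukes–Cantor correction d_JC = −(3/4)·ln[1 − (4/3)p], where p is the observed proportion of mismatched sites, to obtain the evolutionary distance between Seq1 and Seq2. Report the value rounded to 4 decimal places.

Differing sites — 1:A/G; 3:T/G; 5:T/C; 8:C/T; 9:A/C; 11:G/A; 14:G/A; 16:T/C; 20:G/T; 21:A/G; 25:C/T; 26:T/A; 33:G/A; 34:C/G; 39:G/T; 40:T/C; 44:T/C; 46:G/T.
p = 18/47 = 0.382979.
d = −0.75 · ln(1 − (4/3)·0.382979) = −0.75 · ln(0.489361) = −0.75 · (-0.714655) = 0.5360.

0.5360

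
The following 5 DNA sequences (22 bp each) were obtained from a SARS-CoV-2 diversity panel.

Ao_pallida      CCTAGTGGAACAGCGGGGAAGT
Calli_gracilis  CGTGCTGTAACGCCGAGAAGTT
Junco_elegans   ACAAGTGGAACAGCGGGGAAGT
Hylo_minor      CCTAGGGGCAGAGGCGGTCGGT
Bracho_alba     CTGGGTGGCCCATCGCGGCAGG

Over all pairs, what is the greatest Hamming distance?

Pairwise Hamming distances:
  Ao_pallida vs Calli_gracilis: 10
  Ao_pallida vs Junco_elegans: 2
  Ao_pallida vs Hylo_minor: 8
  Ao_pallida vs Bracho_alba: 9
  Calli_gracilis vs Junco_elegans: 12
  Calli_gracilis vs Hylo_minor: 15
  Calli_gracilis vs Bracho_alba: 14
  Junco_elegans vs Hylo_minor: 10
  Junco_elegans vs Bracho_alba: 10
  Hylo_minor vs Bracho_alba: 13
The largest is 15, between Calli_gracilis and Hylo_minor.

15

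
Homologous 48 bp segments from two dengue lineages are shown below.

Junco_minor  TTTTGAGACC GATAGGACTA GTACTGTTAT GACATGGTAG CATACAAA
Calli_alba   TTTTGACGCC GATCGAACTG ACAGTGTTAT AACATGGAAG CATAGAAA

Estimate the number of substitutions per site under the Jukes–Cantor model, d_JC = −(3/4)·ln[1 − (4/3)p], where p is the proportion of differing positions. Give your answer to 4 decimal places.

Mismatches occur at site 7 (G↔C), site 8 (A↔G), site 14 (A↔C), site 16 (G↔A), site 20 (A↔G), site 21 (G↔A), site 22 (T↔C), site 24 (C↔G), site 31 (G↔A), site 38 (T↔A), site 45 (C↔G).
p = 11/48 = 0.229167.
d = −0.75 · ln(1 − (4/3)·0.229167) = −0.75 · ln(0.694444) = −0.75 · (-0.364644) = 0.2735.

0.2735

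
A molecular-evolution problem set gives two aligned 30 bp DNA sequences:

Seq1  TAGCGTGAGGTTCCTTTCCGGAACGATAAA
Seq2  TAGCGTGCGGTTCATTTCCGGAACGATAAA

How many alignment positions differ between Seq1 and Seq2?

The sequences differ at positions 8 (A/C), 14 (C/A).
That gives 2 mismatches out of 30 aligned sites, so the Hamming distance is 2.

2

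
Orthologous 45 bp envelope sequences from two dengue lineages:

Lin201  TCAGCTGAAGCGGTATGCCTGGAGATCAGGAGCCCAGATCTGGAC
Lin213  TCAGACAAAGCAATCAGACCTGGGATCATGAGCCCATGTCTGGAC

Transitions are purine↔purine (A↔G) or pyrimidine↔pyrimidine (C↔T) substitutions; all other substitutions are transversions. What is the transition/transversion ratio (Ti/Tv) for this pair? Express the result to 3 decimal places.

1.000

The sequences differ at positions 5 (C/A, transversion), 6 (T/C, transition), 7 (G/A, transition), 12 (G/A, transition), 13 (G/A, transition), 15 (A/C, transversion), 16 (T/A, transversion), 18 (C/A, transversion), 20 (T/C, transition), 21 (G/T, transversion), 23 (A/G, transition), 29 (G/T, transversion), 37 (G/T, transversion), 38 (A/G, transition).
Of the 14 differences, 7 transitions and 7 transversions, so Ti/Tv = 7/7 = 1.000.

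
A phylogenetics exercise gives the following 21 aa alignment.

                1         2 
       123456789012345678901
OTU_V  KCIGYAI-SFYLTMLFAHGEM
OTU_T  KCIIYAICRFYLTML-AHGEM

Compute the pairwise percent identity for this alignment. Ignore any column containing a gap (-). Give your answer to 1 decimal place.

89.5%

Excluding the 2 gap columns leaves 19 comparable sites.
The sequences differ at positions 4 (G/I), 9 (S/R).
17 of the 19 comparable sites match, so the percent identity is 17/19 × 100 = 89.5%.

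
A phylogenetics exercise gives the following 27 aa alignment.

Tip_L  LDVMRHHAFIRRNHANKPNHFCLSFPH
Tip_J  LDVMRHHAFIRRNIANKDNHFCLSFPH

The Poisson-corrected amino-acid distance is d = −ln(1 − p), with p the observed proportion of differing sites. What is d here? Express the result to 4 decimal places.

0.0770

The sequences differ at positions 14 (H/I), 18 (P/D).
p = 2/27 = 0.074074.
d = −ln(1 − 0.074074) = −ln(0.925926) = 0.0770.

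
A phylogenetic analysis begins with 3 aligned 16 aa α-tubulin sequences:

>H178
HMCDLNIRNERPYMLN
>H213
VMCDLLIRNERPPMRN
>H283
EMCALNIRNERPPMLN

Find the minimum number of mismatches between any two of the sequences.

Pairwise Hamming distances:
  H178 vs H213: 4
  H178 vs H283: 3
  H213 vs H283: 4
The smallest is 3, between H178 and H283.

3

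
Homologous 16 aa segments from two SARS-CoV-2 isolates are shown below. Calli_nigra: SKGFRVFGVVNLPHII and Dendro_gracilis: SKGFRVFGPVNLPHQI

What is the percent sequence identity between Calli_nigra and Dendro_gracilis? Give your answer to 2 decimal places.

87.50%

The sequences differ at positions 9 (V/P), 15 (I/Q).
14 of the 16 sites match, so the percent identity is 14/16 × 100 = 87.50%.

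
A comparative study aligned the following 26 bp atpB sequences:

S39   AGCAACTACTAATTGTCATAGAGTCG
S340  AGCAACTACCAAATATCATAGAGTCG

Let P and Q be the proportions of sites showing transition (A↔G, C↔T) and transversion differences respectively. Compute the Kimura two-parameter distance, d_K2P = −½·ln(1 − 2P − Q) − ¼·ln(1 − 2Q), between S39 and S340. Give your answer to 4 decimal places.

Differing sites — 10:T/C (Ti); 13:T/A (Tv); 15:G/A (Ti).
Of the 3 differences, 2 transitions and 1 transversion over 26 sites: P = 2/26 = 0.076923, Q = 1/26 = 0.038462.
d = −0.5·ln(0.807692) − 0.25·ln(0.923076) = −0.5·(-0.213574) − 0.25·(-0.080044) = 0.1268.

0.1268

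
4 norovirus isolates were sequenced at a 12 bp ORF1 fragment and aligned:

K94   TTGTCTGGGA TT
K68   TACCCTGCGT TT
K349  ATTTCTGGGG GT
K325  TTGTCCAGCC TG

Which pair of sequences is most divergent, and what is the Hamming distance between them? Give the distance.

Pairwise Hamming distances:
  K94 vs K68: 5
  K94 vs K349: 4
  K94 vs K325: 5
  K68 vs K349: 7
  K68 vs K325: 9
  K349 vs K325: 8
The largest is 9, between K68 and K325.

9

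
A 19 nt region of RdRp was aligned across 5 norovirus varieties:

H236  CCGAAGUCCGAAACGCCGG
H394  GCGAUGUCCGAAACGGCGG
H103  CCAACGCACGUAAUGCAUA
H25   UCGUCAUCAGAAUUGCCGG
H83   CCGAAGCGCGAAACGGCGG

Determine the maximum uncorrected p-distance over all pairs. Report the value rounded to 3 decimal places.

0.632

Pairwise Hamming distances:
  H236 vs H394: 3
  H236 vs H103: 9
  H236 vs H25: 7
  H236 vs H83: 3
  H394 vs H103: 11
  H394 vs H25: 8
  H394 vs H83: 4
  H103 vs H25: 12
  H103 vs H83: 9
  H25 vs H83: 10
The largest is 12 mismatches, between H103 and H25; p = 12/19 = 0.632.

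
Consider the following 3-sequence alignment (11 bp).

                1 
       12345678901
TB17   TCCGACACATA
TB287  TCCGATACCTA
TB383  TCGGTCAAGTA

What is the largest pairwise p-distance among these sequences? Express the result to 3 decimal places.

0.455

Pairwise Hamming distances:
  TB17 vs TB287: 2
  TB17 vs TB383: 4
  TB287 vs TB383: 5
The largest is 5 mismatches, between TB287 and TB383; p = 5/11 = 0.455.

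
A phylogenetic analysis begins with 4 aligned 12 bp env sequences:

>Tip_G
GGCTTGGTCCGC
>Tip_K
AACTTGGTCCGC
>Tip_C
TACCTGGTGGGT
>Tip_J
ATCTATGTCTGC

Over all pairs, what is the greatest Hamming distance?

Pairwise Hamming distances:
  Tip_G vs Tip_K: 2
  Tip_G vs Tip_C: 6
  Tip_G vs Tip_J: 5
  Tip_K vs Tip_C: 5
  Tip_K vs Tip_J: 4
  Tip_C vs Tip_J: 8
The largest is 8, between Tip_C and Tip_J.

8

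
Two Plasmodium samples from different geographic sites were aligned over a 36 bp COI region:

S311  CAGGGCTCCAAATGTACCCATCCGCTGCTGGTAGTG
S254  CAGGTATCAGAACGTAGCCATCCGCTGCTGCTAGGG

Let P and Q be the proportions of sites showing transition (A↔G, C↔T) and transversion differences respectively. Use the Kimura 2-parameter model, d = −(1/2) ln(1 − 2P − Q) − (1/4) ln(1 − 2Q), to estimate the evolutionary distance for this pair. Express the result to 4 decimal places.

0.2641

Mismatches occur at site 5 (G→T, transversion), site 6 (C→A, transversion), site 9 (C→A, transversion), site 10 (A→G, transition), site 13 (T→C, transition), site 17 (C→G, transversion), site 31 (G→C, transversion), site 35 (T→G, transversion).
Of the 8 differences, 2 transitions and 6 transversions over 36 sites: P = 2/36 = 0.055556, Q = 6/36 = 0.166667.
d = −0.5·ln(0.722221) − 0.25·ln(0.666666) = −0.5·(-0.325424) − 0.25·(-0.405466) = 0.2641.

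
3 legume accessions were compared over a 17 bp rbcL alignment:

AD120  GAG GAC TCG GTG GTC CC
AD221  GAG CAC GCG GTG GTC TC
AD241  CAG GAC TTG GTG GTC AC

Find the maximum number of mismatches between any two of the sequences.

5

Pairwise Hamming distances:
  AD120 vs AD221: 3
  AD120 vs AD241: 3
  AD221 vs AD241: 5
The largest is 5, between AD221 and AD241.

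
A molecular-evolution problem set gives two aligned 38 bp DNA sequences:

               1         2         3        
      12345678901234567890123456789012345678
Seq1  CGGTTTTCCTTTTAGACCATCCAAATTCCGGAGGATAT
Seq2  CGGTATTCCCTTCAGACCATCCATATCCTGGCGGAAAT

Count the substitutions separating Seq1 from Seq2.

The sequences differ at positions 5 (T/A), 10 (T/C), 13 (T/C), 24 (A/T), 27 (T/C), 29 (C/T), 32 (A/C), 36 (T/A).
That gives 8 mismatches out of 38 aligned sites, so the Hamming distance is 8.

8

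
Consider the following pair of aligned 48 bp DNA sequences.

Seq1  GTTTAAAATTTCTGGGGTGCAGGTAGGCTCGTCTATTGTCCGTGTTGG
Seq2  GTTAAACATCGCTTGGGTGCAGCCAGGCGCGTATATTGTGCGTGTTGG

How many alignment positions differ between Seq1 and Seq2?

Differing sites — 4:T/A; 7:A/C; 10:T/C; 11:T/G; 14:G/T; 23:G/C; 24:T/C; 29:T/G; 33:C/A; 40:C/G.
That gives 10 mismatches out of 48 aligned sites, so the Hamming distance is 10.

10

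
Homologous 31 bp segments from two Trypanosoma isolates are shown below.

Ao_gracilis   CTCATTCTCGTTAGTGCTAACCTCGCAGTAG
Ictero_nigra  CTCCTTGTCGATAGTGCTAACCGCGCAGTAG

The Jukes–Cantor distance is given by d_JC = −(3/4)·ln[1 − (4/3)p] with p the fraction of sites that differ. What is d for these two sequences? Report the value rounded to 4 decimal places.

0.1416

The sequences differ at positions 4 (A/C), 7 (C/G), 11 (T/A), 23 (T/G).
p = 4/31 = 0.129032.
d = −0.75 · ln(1 − (4/3)·0.129032) = −0.75 · ln(0.827957) = −0.75 · (-0.188794) = 0.1416.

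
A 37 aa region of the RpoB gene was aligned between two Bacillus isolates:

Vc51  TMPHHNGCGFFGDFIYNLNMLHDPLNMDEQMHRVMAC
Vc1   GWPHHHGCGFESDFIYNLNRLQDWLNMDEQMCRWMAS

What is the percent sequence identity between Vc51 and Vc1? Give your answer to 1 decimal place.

Mismatches occur at site 1 (T→G), site 2 (M→W), site 6 (N→H), site 11 (F→E), site 12 (G→S), site 20 (M→R), site 22 (H→Q), site 24 (P→W), site 32 (H→C), site 34 (V→W), site 37 (C→S).
26 of the 37 sites match, so the percent identity is 26/37 × 100 = 70.3%.

70.3%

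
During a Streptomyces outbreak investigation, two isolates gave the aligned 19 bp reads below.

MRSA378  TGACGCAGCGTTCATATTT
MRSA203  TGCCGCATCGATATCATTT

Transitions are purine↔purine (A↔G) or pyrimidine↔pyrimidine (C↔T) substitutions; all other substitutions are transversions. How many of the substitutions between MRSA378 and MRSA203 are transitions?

Mismatches occur at site 3 (A↔C, transversion), site 8 (G↔T, transversion), site 11 (T↔A, transversion), site 13 (C↔A, transversion), site 14 (A↔T, transversion), site 15 (T↔C, transition).
Of the 6 differences, 1 transition and 5 transversions, so the answer is 1.

1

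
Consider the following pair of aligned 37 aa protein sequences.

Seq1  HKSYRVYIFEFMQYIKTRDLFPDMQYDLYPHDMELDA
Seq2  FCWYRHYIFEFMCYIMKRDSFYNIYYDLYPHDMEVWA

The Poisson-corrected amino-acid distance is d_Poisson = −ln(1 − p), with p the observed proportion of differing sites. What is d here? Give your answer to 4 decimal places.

Mismatches occur at site 1 (H/F), site 2 (K/C), site 3 (S/W), site 6 (V/H), site 13 (Q/C), site 16 (K/M), site 17 (T/K), site 20 (L/S), site 22 (P/Y), site 23 (D/N), site 24 (M/I), site 25 (Q/Y), site 35 (L/V), site 36 (D/W).
p = 14/37 = 0.378378.
d = −ln(1 − 0.378378) = −ln(0.621622) = 0.4754.

0.4754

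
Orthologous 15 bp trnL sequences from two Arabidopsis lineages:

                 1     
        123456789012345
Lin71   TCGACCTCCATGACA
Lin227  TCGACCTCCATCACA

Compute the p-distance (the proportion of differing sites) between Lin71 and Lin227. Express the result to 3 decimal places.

0.067

A single mismatch occurs at site 12 (G↔C).
There are 1 differences over 15 sites, so p = 1/15 = 0.067.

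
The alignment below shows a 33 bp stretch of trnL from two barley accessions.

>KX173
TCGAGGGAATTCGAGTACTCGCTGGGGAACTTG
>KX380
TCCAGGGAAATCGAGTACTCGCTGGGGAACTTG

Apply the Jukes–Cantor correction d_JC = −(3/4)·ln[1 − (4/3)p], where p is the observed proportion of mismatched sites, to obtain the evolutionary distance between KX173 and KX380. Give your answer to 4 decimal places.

Mismatches occur at site 3 (G↔C), site 10 (T↔A).
p = 2/33 = 0.060606.
d = −0.75 · ln(1 − (4/3)·0.060606) = −0.75 · ln(0.919192) = −0.75 · (-0.084260) = 0.0632.

0.0632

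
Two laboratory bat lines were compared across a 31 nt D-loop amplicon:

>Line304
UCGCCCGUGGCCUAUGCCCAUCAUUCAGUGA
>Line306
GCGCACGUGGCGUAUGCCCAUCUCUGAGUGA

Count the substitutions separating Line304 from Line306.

6

Differing sites — 1:U/G; 5:C/A; 12:C/G; 23:A/U; 24:U/C; 26:C/G.
That gives 6 mismatches out of 31 aligned sites, so the Hamming distance is 6.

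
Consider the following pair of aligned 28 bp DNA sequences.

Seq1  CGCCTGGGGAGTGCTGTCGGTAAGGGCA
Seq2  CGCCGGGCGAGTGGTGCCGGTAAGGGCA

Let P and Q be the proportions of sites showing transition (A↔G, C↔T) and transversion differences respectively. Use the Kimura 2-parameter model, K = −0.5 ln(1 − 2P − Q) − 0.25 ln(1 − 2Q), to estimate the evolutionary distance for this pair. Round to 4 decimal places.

0.1586

The sequences differ at positions 5 (T/G, transversion), 8 (G/C, transversion), 14 (C/G, transversion), 17 (T/C, transition).
Of the 4 differences, 1 transition and 3 transversions over 28 sites: P = 1/28 = 0.035714, Q = 3/28 = 0.107143.
d = −0.5·ln(0.821429) − 0.25·ln(0.785714) = −0.5·(-0.196710) − 0.25·(-0.241162) = 0.1586.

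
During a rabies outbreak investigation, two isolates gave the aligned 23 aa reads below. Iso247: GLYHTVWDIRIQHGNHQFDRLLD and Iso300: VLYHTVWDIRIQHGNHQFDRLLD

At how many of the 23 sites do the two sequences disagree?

1

The sequences differ at position 1 (G/V).
That gives 1 mismatch out of 23 aligned sites, so the Hamming distance is 1.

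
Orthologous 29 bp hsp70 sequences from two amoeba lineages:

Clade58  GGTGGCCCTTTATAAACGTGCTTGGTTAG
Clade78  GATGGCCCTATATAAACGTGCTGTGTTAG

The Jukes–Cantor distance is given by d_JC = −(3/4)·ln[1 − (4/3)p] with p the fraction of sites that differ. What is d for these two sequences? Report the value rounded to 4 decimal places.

0.1524

The sequences differ at positions 2 (G/A), 10 (T/A), 23 (T/G), 24 (G/T).
p = 4/29 = 0.137931.
d = −0.75 · ln(1 − (4/3)·0.137931) = −0.75 · ln(0.816092) = −0.75 · (-0.203228) = 0.1524.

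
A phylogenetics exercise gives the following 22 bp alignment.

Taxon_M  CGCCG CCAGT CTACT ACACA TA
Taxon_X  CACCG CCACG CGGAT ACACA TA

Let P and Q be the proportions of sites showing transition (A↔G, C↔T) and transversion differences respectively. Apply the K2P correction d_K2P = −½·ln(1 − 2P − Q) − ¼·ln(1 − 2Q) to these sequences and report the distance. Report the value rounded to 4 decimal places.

Mismatches occur at site 2 (G/A, transition), site 9 (G/C, transversion), site 10 (T/G, transversion), site 12 (T/G, transversion), site 13 (A/G, transition), site 14 (C/A, transversion).
Of the 6 differences, 2 transitions and 4 transversions over 22 sites: P = 2/22 = 0.090909, Q = 4/22 = 0.181818.
d = −0.5·ln(0.636364) − 0.25·ln(0.636364) = −0.5·(-0.451985) − 0.25·(-0.451985) = 0.3390.

0.3390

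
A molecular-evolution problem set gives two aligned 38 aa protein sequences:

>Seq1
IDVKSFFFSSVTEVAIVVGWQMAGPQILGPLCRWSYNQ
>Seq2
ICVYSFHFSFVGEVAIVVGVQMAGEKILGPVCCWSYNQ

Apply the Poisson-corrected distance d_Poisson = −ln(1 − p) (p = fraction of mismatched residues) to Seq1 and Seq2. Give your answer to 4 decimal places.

0.3054

Mismatches occur at site 2 (D/C), site 4 (K/Y), site 7 (F/H), site 10 (S/F), site 12 (T/G), site 20 (W/V), site 25 (P/E), site 26 (Q/K), site 31 (L/V), site 33 (R/C).
p = 10/38 = 0.263158.
d = −ln(1 − 0.263158) = −ln(0.736842) = 0.3054.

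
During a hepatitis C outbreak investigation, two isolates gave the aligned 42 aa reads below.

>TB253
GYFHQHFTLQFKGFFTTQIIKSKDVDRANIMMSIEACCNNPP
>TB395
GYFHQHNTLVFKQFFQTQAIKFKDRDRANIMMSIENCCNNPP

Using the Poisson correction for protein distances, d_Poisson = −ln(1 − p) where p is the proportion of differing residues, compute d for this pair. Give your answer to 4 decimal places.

The sequences differ at positions 7 (F/N), 10 (Q/V), 13 (G/Q), 16 (T/Q), 19 (I/A), 22 (S/F), 25 (V/R), 36 (A/N).
p = 8/42 = 0.190476.
d = −ln(1 − 0.190476) = −ln(0.809524) = 0.2113.

0.2113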